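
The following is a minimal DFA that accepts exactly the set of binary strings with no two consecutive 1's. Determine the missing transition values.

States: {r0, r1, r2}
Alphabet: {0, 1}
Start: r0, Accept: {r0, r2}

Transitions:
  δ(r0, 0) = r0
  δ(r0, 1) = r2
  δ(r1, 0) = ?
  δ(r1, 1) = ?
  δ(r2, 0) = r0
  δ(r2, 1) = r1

From the language and accept set, identify what each state tracks — r0: last symbol not 1 (ok); r1: saw 11 (dead); r2: last symbol 1 (ok).
Each missing δ(q, a) is the state matching the new tracked value after reading a.
δ(r1, 0) = r1; δ(r1, 1) = r1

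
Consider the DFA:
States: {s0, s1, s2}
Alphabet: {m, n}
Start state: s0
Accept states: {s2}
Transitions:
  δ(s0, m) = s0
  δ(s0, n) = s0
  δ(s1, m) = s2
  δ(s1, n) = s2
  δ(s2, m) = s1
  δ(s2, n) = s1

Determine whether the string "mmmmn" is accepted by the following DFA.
Processing string "mmmmn":
  s0 --m--> s0
  s0 --m--> s0
  s0 --m--> s0
  s0 --m--> s0
  s0 --n--> s0
Final state: s0
Accept states: {s2}
No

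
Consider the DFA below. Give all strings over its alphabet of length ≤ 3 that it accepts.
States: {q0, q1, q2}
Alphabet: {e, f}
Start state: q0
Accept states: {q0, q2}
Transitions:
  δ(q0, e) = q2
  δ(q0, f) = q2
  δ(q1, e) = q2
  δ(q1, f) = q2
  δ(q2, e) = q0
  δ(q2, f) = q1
ε, e, f, ee, fe, eee, eef, efe, eff, fee, fef, ffe, fff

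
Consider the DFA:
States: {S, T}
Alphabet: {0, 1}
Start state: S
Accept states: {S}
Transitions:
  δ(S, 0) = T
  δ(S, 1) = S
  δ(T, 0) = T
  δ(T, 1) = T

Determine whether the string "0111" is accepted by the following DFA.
Processing string "0111":
  S --0--> T
  T --1--> T
  T --1--> T
  T --1--> T
Final state: T
Accept states: {S}
No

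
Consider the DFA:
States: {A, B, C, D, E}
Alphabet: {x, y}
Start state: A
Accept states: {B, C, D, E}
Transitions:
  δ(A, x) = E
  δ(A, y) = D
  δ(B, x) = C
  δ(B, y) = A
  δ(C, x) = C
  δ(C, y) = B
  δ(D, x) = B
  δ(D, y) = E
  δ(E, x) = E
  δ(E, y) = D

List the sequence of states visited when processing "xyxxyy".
read 'x': A → E
  read 'y': E → D
  read 'x': D → B
  read 'x': B → C
  read 'y': C → B
  read 'y': B → A
A -> E -> D -> B -> C -> B -> A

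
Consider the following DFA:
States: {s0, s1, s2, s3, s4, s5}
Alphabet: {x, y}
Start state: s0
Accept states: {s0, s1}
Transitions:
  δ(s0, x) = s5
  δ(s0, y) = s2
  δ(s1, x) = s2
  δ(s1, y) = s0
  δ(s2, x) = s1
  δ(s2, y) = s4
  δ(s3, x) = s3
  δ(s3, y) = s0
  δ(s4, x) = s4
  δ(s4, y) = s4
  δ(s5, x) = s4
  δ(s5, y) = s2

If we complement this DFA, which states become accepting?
Complement accept states = All states \ Original accept states
= {s0, s1, s2, s3, s4, s5} \ {s0, s1}
{s2, s3, s4, s5}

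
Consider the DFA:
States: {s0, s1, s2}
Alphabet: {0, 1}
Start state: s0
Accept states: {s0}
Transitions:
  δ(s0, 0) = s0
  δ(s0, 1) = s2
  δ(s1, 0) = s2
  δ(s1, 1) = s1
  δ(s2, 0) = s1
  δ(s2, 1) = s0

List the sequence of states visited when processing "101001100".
read '1': s0 → s2
  read '0': s2 → s1
  read '1': s1 → s1
  read '0': s1 → s2
  read '0': s2 → s1
  read '1': s1 → s1
  read '1': s1 → s1
  read '0': s1 → s2
  read '0': s2 → s1
s0 -> s2 -> s1 -> s1 -> s2 -> s1 -> s1 -> s1 -> s2 -> s1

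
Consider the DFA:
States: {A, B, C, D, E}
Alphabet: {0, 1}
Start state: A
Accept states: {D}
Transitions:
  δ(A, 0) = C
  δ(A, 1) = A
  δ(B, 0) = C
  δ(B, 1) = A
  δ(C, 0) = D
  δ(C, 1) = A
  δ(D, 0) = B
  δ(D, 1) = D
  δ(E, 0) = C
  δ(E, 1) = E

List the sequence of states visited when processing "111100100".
read '1': A → A
  read '1': A → A
  read '1': A → A
  read '1': A → A
  read '0': A → C
  read '0': C → D
  read '1': D → D
  read '0': D → B
  read '0': B → C
A -> A -> A -> A -> A -> C -> D -> D -> B -> C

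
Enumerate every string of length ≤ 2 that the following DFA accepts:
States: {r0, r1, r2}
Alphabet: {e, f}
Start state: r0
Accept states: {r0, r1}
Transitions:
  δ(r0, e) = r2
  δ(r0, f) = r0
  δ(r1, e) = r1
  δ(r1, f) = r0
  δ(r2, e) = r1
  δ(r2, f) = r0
ε, f, ee, ef, ff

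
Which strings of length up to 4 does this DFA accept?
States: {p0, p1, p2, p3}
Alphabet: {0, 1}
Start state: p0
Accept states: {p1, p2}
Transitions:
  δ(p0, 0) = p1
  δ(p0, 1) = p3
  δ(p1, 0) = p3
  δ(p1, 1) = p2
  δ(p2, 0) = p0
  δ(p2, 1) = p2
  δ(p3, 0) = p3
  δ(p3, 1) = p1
0, 01, 11, 001, 011, 101, 111, 0001, 0011, 0100, 0111, 1001, 1011, 1101, 1111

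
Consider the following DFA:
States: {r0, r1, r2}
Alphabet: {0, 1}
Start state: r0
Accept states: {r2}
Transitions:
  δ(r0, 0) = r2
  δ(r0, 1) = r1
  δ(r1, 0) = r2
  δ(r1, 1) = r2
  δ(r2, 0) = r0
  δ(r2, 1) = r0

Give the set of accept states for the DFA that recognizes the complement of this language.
Complement accept states = All states \ Original accept states
= {r0, r1, r2} \ {r2}
{r0, r1}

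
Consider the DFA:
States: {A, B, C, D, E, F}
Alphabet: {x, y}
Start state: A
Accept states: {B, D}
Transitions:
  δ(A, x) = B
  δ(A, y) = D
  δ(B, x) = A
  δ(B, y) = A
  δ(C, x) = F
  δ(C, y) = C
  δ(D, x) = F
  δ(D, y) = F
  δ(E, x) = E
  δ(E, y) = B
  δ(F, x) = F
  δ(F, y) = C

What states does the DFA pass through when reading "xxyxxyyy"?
read 'x': A → B
  read 'x': B → A
  read 'y': A → D
  read 'x': D → F
  read 'x': F → F
  read 'y': F → C
  read 'y': C → C
  read 'y': C → C
A -> B -> A -> D -> F -> F -> C -> C -> C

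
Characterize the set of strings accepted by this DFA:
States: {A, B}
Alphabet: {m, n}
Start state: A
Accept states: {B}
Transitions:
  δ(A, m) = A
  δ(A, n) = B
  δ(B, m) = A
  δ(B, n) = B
Testing a few strings:
  'm' → reject
  'nn' → accept
  'mn' → accept
  'nmn' → accept
State roles: A=last symbol not n; B=last symbol is n
All strings over {m,n} ending with n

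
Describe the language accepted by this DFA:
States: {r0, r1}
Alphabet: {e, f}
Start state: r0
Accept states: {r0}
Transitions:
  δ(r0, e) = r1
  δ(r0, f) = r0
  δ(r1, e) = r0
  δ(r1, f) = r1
Testing a few strings:
  'ff' → accept
  'e' → reject
  'eef' → accept
  'eff' → reject
State roles: r0=even number of e's so far; r1=odd number of e's so far
All strings over {e,f} with an even number of e's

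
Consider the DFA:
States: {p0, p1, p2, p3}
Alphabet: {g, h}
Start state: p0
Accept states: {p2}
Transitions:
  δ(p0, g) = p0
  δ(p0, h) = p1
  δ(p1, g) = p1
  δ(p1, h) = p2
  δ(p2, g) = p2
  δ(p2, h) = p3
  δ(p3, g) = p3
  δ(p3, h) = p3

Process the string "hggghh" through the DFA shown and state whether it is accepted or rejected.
Processing string "hggghh":
  p0 --h--> p1
  p1 --g--> p1
  p1 --g--> p1
  p1 --g--> p1
  p1 --h--> p2
  p2 --h--> p3
Final state: p3
Accept states: {p2}
No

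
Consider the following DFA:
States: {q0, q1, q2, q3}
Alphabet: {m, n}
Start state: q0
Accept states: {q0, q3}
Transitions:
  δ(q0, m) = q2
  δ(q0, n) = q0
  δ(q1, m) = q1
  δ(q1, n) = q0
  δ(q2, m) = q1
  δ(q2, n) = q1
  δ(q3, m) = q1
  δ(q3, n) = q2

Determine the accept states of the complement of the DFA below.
Complement accept states = All states \ Original accept states
= {q0, q1, q2, q3} \ {q0, q3}
{q1, q2}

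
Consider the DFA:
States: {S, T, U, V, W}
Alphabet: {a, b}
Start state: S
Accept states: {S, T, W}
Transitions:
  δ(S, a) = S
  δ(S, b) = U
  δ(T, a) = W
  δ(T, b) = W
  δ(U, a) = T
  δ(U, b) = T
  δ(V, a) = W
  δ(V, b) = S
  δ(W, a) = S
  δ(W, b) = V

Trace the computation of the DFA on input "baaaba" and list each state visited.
read 'b': S → U
  read 'a': U → T
  read 'a': T → W
  read 'a': W → S
  read 'b': S → U
  read 'a': U → T
S -> U -> T -> W -> S -> U -> T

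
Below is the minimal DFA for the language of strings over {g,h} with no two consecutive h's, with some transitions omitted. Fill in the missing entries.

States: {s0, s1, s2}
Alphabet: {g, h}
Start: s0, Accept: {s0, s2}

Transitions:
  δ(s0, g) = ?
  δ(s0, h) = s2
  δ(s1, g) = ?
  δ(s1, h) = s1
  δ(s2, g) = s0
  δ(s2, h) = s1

From the language and accept set, identify what each state tracks — s0: last symbol not h (ok); s1: saw hh (dead); s2: last symbol h (ok).
Each missing δ(q, a) is the state matching the new tracked value after reading a.
δ(s0, g) = s0; δ(s1, g) = s1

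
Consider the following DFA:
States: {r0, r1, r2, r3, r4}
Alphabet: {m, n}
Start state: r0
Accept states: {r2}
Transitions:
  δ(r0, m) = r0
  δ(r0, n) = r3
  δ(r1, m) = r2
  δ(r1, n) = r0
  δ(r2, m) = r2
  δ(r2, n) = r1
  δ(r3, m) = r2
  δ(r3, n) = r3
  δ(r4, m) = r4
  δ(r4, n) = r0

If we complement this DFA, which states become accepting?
Complement accept states = All states \ Original accept states
= {r0, r1, r2, r3, r4} \ {r2}
{r0, r1, r3, r4}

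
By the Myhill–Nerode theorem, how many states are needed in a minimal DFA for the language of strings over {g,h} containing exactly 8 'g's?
By Myhill–Nerode, count the distinguishable equivalence classes: 10 classes — having seen 0, 1, …, 8, or >8 copies of 'g'; the count-8 class is the only accepting one and >8 is dead.
10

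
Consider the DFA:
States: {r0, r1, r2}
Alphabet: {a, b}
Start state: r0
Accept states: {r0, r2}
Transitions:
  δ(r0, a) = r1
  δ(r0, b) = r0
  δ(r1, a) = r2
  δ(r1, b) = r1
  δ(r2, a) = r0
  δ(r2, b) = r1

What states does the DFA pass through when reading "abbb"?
read 'a': r0 → r1
  read 'b': r1 → r1
  read 'b': r1 → r1
  read 'b': r1 → r1
r0 -> r1 -> r1 -> r1 -> r1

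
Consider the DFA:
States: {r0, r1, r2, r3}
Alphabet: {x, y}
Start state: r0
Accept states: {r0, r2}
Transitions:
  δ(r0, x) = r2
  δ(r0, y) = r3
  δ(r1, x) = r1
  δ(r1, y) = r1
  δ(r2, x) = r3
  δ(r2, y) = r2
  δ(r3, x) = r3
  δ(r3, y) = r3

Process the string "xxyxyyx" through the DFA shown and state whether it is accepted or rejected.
Processing string "xxyxyyx":
  r0 --x--> r2
  r2 --x--> r3
  r3 --y--> r3
  r3 --x--> r3
  r3 --y--> r3
  r3 --y--> r3
  r3 --x--> r3
Final state: r3
Accept states: {r0, r2}
No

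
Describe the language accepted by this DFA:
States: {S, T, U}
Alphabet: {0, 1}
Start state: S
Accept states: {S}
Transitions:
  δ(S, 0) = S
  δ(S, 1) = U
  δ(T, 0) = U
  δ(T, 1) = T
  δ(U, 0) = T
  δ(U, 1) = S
Testing a few strings:
  '0110' → accept
  '100' → reject
  '0' → accept
  '1' → reject
State roles: S=value ≡ 0 (mod 3); T=value ≡ 2 (mod 3); U=value ≡ 1 (mod 3)
All binary strings representing a multiple of 3 (read in base 2; leading zeros allowed and ε counts as 0)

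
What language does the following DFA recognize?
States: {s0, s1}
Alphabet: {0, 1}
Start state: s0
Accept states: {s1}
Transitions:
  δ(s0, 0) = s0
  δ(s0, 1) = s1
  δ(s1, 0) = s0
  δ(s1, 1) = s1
Testing a few strings:
  '0' → reject
  '11' → accept
  '001' → accept
  '010' → reject
State roles: s0=last symbol not 1; s1=last symbol is 1
All binary strings ending with 1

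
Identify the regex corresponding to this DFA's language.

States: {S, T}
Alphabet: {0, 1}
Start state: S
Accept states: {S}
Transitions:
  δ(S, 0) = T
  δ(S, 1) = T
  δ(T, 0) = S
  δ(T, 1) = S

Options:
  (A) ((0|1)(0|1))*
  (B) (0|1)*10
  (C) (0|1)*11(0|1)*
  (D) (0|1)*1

Check each option against the DFA on short strings; one disagreement eliminates an option:
  (A) ((0|1)(0|1))*: agrees with the DFA on every string of length ≤ 6
  (B) (0|1)*10: on ε the DFA stays in S and accepts (S ∈ Accept), but the regex does not match it → eliminate
  (C) (0|1)*11(0|1)*: on ε the DFA stays in S and accepts (S ∈ Accept), but the regex does not match it → eliminate
  (D) (0|1)*1: on ε the DFA stays in S and accepts (S ∈ Accept), but the regex does not match it → eliminate
Only (A) is consistent with the DFA.
(A) ((0|1)(0|1))*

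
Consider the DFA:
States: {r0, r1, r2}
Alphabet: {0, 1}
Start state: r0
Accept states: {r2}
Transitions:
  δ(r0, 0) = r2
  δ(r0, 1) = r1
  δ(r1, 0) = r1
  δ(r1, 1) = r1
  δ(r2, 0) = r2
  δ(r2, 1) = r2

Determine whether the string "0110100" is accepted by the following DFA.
Processing string "0110100":
  r0 --0--> r2
  r2 --1--> r2
  r2 --1--> r2
  r2 --0--> r2
  r2 --1--> r2
  r2 --0--> r2
  r2 --0--> r2
Final state: r2
Accept states: {r2}
Yes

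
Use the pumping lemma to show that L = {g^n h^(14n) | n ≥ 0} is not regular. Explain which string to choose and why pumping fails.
Assume L is regular with pumping length p. Idea: pumping the g-block breaks the 1:14 ratio.
Choose s = g^p h^(14p) (length 15p ≥ p). By the pumping lemma, s = xyz with |xy| ≤ p, |y| > 0, so y = g^k with k ≥ 1. Then xy²z = g^(p+k) h^(14p). For this to be in L we would need 14p = 14(p+k), i.e. 14k = 0, contradicting k ≥ 1. So xy²z ∉ L.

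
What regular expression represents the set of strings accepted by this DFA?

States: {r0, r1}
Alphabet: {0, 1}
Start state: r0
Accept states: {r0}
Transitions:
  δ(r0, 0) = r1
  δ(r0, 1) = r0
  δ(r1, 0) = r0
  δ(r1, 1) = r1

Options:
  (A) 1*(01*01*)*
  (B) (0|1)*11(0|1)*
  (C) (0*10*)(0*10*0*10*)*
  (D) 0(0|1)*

Check each option against the DFA on short strings; one disagreement eliminates an option:
  (A) 1*(01*01*)*: agrees with the DFA on every string of length ≤ 6
  (B) (0|1)*11(0|1)*: on ε the DFA stays in r0 and accepts (r0 ∈ Accept), but the regex does not match it → eliminate
  (C) (0*10*)(0*10*0*10*)*: on ε the DFA stays in r0 and accepts (r0 ∈ Accept), but the regex does not match it → eliminate
  (D) 0(0|1)*: on ε the DFA stays in r0 and accepts (r0 ∈ Accept), but the regex does not match it → eliminate
Only (A) is consistent with the DFA.
(A) 1*(01*01*)*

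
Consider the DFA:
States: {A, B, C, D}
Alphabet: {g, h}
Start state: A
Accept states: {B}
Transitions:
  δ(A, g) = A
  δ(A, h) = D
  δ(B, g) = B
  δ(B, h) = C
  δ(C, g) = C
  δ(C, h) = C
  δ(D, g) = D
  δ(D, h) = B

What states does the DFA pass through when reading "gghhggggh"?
read 'g': A → A
  read 'g': A → A
  read 'h': A → D
  read 'h': D → B
  read 'g': B → B
  read 'g': B → B
  read 'g': B → B
  read 'g': B → B
  read 'h': B → C
A -> A -> A -> D -> B -> B -> B -> B -> B -> C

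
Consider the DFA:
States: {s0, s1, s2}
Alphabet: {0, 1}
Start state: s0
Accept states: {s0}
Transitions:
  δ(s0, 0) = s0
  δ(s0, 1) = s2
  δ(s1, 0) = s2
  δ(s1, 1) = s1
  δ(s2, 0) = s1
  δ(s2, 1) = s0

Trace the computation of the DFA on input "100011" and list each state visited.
read '1': s0 → s2
  read '0': s2 → s1
  read '0': s1 → s2
  read '0': s2 → s1
  read '1': s1 → s1
  read '1': s1 → s1
s0 -> s2 -> s1 -> s2 -> s1 -> s1 -> s1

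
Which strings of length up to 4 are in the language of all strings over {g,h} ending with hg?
hg, ghg, hhg, gghg, ghhg, hghg, hhhg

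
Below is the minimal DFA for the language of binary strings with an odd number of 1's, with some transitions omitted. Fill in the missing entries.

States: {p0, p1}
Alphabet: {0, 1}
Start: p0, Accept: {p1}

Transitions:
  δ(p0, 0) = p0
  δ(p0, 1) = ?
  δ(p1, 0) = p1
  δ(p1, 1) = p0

From the language and accept set, identify what each state tracks — p0: even number of 1's so far; p1: odd number of 1's so far.
Each missing δ(q, a) is the state matching the new tracked value after reading a.
δ(p0, 1) = p1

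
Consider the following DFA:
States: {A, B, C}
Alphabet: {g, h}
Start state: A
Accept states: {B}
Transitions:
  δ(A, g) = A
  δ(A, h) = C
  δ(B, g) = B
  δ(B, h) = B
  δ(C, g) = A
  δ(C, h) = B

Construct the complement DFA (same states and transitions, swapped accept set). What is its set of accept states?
Complement accept states = All states \ Original accept states
= {A, B, C} \ {B}
{A, C}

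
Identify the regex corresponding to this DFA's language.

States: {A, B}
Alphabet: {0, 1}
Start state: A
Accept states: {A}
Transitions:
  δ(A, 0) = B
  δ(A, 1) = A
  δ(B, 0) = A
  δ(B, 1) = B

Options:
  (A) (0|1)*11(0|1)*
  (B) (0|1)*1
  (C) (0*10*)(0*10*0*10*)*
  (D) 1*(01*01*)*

Check each option against the DFA on short strings; one disagreement eliminates an option:
  (A) (0|1)*11(0|1)*: on ε the DFA stays in A and accepts (A ∈ Accept), but the regex does not match it → eliminate
  (B) (0|1)*1: on ε the DFA stays in A and accepts (A ∈ Accept), but the regex does not match it → eliminate
  (C) (0*10*)(0*10*0*10*)*: on ε the DFA stays in A and accepts (A ∈ Accept), but the regex does not match it → eliminate
  (D) 1*(01*01*)*: agrees with the DFA on every string of length ≤ 6
Only (D) is consistent with the DFA.
(D) 1*(01*01*)*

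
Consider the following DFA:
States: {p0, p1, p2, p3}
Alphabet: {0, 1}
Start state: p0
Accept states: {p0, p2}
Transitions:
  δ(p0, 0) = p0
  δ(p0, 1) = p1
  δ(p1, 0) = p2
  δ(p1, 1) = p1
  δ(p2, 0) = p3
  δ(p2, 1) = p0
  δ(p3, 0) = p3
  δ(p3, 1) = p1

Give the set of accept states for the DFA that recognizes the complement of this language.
Complement accept states = All states \ Original accept states
= {p0, p1, p2, p3} \ {p0, p2}
{p1, p3}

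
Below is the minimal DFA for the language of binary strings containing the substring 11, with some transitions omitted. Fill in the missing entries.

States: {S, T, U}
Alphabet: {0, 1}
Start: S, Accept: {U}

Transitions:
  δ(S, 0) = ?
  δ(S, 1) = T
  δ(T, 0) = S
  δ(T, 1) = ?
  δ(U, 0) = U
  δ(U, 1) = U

From the language and accept set, identify what each state tracks — S: no progress toward 11; T: one trailing 1; U: substring 11 seen.
Each missing δ(q, a) is the state matching the new tracked value after reading a.
δ(S, 0) = S; δ(T, 1) = U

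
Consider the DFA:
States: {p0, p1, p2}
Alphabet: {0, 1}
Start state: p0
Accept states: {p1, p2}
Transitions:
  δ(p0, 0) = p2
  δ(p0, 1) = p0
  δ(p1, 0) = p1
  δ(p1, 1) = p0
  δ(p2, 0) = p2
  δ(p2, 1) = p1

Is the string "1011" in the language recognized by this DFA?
Processing string "1011":
  p0 --1--> p0
  p0 --0--> p2
  p2 --1--> p1
  p1 --1--> p0
Final state: p0
Accept states: {p1, p2}
No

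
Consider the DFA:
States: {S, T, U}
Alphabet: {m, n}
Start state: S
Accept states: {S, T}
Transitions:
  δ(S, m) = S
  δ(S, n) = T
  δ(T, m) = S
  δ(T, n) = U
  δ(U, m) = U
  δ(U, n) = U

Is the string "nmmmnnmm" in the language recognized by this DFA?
Processing string "nmmmnnmm":
  S --n--> T
  T --m--> S
  S --m--> S
  S --m--> S
  S --n--> T
  T --n--> U
  U --m--> U
  U --m--> U
Final state: U
Accept states: {S, T}
No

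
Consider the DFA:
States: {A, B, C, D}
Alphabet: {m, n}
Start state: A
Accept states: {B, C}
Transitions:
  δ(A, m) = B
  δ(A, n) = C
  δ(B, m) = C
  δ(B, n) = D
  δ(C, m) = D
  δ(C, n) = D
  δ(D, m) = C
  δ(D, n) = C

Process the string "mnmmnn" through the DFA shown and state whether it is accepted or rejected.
Processing string "mnmmnn":
  A --m--> B
  B --n--> D
  D --m--> C
  C --m--> D
  D --n--> C
  C --n--> D
Final state: D
Accept states: {B, C}
No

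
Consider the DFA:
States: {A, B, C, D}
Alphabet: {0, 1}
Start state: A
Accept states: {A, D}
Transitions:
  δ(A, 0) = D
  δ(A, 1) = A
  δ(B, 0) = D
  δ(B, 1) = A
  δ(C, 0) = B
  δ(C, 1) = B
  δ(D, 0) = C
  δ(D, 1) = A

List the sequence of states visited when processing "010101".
read '0': A → D
  read '1': D → A
  read '0': A → D
  read '1': D → A
  read '0': A → D
  read '1': D → A
A -> D -> A -> D -> A -> D -> A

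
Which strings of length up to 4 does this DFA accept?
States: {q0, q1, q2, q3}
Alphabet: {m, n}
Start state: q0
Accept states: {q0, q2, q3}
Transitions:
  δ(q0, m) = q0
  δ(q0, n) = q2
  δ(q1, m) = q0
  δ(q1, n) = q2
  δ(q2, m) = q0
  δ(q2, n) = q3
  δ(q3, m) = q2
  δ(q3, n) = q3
ε, m, n, mm, mn, nm, nn, mmm, mmn, mnm, mnn, nmm, nmn, nnm, nnn, mmmm, mmmn, mmnm, mmnn, mnmm, mnmn, mnnm, mnnn, nmmm, nmmn, nmnm, nmnn, nnmm, nnmn, nnnm, nnnn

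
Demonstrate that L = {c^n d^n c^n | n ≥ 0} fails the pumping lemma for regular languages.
Assume L is regular with pumping length p. Idea: pumping the first c-block unbalances it against the other two.
Choose s = c^p d^p c^p ∈ L (|s| = 3p ≥ p). By the pumping lemma, s = xyz with |xy| ≤ p, |y| > 0, so y = c^k with k ≥ 1, inside the first c-block. Then xy²z = c^(p+k) d^p c^p. The first block has length p+k ≠ p, so the three block lengths are no longer equal and xy²z ∉ L.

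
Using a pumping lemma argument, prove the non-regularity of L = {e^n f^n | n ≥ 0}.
Assume L is regular with pumping length p. Idea: pumping the e-block changes the count balance.
Choose s = e^p f^p (length 2p ≥ p). By the pumping lemma, s = xyz with |xy| ≤ p, |y| > 0. So y = e^k for some k > 0 (since xy is entirely within the e's). Pumping gives xy²z = e^(p+k) f^p, which is not in L since p+k ≠ p.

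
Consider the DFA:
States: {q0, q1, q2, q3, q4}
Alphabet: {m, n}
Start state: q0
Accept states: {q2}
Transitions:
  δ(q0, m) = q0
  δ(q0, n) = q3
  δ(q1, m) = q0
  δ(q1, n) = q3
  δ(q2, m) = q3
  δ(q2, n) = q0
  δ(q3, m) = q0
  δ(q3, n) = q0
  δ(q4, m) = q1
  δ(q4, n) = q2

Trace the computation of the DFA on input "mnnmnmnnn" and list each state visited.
read 'm': q0 → q0
  read 'n': q0 → q3
  read 'n': q3 → q0
  read 'm': q0 → q0
  read 'n': q0 → q3
  read 'm': q3 → q0
  read 'n': q0 → q3
  read 'n': q3 → q0
  read 'n': q0 → q3
q0 -> q0 -> q3 -> q0 -> q0 -> q3 -> q0 -> q3 -> q0 -> q3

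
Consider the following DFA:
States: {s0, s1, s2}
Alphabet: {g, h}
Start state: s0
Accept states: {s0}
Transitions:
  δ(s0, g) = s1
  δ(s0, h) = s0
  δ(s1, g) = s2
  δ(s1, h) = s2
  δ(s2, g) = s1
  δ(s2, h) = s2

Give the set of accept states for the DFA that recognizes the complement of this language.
Complement accept states = All states \ Original accept states
= {s0, s1, s2} \ {s0}
{s1, s2}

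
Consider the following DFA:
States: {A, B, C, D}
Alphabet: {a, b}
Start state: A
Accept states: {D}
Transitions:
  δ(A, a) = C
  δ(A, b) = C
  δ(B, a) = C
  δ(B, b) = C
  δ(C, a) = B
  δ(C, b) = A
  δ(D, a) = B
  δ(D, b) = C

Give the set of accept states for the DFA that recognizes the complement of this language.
Complement accept states = All states \ Original accept states
= {A, B, C, D} \ {D}
{A, B, C}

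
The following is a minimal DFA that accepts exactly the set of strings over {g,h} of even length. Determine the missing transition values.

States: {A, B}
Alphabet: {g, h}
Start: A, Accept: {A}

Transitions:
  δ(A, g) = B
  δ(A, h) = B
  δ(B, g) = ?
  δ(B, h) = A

From the language and accept set, identify what each state tracks — A: even length so far; B: odd length so far.
Each missing δ(q, a) is the state matching the new tracked value after reading a.
δ(B, g) = A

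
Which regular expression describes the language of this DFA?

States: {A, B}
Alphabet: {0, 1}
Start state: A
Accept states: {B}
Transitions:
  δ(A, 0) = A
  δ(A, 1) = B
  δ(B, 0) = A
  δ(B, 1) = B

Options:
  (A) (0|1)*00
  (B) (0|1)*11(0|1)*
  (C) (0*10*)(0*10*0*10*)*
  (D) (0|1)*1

Check each option against the DFA on short strings; one disagreement eliminates an option:
  (A) (0|1)*00: on '1' the DFA goes A → B and accepts (B ∈ Accept), but the regex does not match it → eliminate
  (B) (0|1)*11(0|1)*: on '1' the DFA goes A → B and accepts (B ∈ Accept), but the regex does not match it → eliminate
  (C) (0*10*)(0*10*0*10*)*: on '10' the DFA goes A → B → A and rejects (A ∉ Accept), but the regex matches it → eliminate
  (D) (0|1)*1: agrees with the DFA on every string of length ≤ 6
Only (D) is consistent with the DFA.
(D) (0|1)*1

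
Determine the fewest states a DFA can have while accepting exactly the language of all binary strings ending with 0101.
By Myhill–Nerode, count the distinguishable equivalence classes: 5 classes — one per longest suffix of the input that is a prefix of '0101' (lengths 0 through 4); only the length-4 class is accepting.
5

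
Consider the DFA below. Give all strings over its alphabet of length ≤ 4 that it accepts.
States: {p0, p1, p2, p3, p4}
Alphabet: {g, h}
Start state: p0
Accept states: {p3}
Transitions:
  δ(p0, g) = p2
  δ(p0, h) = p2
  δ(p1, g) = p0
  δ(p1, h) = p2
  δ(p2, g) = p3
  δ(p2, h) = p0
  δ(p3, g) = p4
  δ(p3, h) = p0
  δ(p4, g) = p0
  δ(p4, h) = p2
gg, hg, ghgg, ghhg, hhgg, hhhg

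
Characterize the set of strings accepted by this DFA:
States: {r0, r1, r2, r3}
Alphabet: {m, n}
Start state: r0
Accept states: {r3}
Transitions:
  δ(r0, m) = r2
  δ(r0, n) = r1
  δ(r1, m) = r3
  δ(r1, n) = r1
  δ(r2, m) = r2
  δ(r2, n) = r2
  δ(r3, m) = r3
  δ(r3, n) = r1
Testing a few strings:
  'nnm' → accept
  'mm' → reject
  'mn' → reject
  'nmnn' → reject
State roles: r0=no input read; r1=started with n, last symbol n; r2=started with m (dead); r3=started with n, last symbol m
All strings over {m,n} that start with n and end with m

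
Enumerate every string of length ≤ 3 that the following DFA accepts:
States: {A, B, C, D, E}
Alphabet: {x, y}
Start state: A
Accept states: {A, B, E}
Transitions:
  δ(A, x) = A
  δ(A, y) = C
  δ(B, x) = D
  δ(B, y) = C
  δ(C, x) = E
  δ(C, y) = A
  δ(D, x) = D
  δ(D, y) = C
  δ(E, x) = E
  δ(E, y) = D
ε, x, xx, yx, yy, xxx, xyx, xyy, yxx, yyx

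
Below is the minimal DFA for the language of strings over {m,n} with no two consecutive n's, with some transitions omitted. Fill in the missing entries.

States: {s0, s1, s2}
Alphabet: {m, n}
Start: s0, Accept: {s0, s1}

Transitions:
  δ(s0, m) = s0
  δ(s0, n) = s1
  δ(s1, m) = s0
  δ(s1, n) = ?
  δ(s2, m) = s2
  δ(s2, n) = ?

From the language and accept set, identify what each state tracks — s0: last symbol not n (ok); s1: last symbol n (ok); s2: saw nn (dead).
Each missing δ(q, a) is the state matching the new tracked value after reading a.
δ(s1, n) = s2; δ(s2, n) = s2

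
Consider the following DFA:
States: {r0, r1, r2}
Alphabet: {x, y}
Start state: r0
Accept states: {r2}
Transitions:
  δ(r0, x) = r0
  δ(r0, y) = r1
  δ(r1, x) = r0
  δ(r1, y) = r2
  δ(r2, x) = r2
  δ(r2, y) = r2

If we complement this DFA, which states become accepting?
Complement accept states = All states \ Original accept states
= {r0, r1, r2} \ {r2}
{r0, r1}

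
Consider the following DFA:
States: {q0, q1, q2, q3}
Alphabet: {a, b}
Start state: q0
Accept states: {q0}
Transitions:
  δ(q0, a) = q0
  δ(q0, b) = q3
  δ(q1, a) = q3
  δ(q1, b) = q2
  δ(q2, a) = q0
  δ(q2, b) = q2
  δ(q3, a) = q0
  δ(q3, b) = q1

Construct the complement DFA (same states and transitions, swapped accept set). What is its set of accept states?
Complement accept states = All states \ Original accept states
= {q0, q1, q2, q3} \ {q0}
{q1, q2, q3}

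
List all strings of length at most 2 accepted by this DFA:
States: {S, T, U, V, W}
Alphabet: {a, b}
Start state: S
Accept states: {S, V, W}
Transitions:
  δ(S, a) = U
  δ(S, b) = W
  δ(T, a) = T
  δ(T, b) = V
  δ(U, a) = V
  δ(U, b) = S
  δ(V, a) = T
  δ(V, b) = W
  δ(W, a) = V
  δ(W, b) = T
ε, b, aa, ab, ba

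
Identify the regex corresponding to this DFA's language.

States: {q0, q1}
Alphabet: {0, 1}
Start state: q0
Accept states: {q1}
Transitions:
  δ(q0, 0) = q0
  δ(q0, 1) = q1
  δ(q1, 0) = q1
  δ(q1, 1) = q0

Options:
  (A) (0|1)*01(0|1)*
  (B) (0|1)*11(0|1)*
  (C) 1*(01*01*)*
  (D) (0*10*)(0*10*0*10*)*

Check each option against the DFA on short strings; one disagreement eliminates an option:
  (A) (0|1)*01(0|1)*: on '1' the DFA goes q0 → q1 and accepts (q1 ∈ Accept), but the regex does not match it → eliminate
  (B) (0|1)*11(0|1)*: on '1' the DFA goes q0 → q1 and accepts (q1 ∈ Accept), but the regex does not match it → eliminate
  (C) 1*(01*01*)*: on ε the DFA stays in q0 and rejects (q0 ∉ Accept), but the regex matches it → eliminate
  (D) (0*10*)(0*10*0*10*)*: agrees with the DFA on every string of length ≤ 6
Only (D) is consistent with the DFA.
(D) (0*10*)(0*10*0*10*)*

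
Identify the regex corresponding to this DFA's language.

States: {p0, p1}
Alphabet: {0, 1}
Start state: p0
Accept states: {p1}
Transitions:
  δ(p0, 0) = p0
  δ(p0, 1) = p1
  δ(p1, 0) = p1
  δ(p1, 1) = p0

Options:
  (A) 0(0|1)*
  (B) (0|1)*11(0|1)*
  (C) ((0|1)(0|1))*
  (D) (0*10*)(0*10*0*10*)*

Check each option against the DFA on short strings; one disagreement eliminates an option:
  (A) 0(0|1)*: on '0' the DFA goes p0 → p0 and rejects (p0 ∉ Accept), but the regex matches it → eliminate
  (B) (0|1)*11(0|1)*: on '1' the DFA goes p0 → p1 and accepts (p1 ∈ Accept), but the regex does not match it → eliminate
  (C) ((0|1)(0|1))*: on ε the DFA stays in p0 and rejects (p0 ∉ Accept), but the regex matches it → eliminate
  (D) (0*10*)(0*10*0*10*)*: agrees with the DFA on every string of length ≤ 6
Only (D) is consistent with the DFA.
(D) (0*10*)(0*10*0*10*)*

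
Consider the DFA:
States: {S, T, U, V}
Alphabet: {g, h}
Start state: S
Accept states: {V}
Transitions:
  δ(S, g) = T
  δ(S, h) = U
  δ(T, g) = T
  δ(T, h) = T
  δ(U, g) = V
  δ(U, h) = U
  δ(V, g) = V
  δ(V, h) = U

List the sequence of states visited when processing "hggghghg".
read 'h': S → U
  read 'g': U → V
  read 'g': V → V
  read 'g': V → V
  read 'h': V → U
  read 'g': U → V
  read 'h': V → U
  read 'g': U → V
S -> U -> V -> V -> V -> U -> V -> U -> V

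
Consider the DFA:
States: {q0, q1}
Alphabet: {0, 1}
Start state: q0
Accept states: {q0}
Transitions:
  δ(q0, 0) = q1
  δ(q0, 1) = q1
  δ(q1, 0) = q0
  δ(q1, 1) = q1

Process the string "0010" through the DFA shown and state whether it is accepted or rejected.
Processing string "0010":
  q0 --0--> q1
  q1 --0--> q0
  q0 --1--> q1
  q1 --0--> q0
Final state: q0
Accept states: {q0}
Yes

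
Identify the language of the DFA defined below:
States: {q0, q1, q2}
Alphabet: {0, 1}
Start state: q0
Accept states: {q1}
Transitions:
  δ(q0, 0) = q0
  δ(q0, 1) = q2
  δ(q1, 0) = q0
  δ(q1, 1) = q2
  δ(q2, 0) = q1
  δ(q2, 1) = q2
Testing a few strings:
  '0' → reject
  '11' → reject
  '010' → accept
  '0010' → accept
State roles: q0=no suffix match; q1=suffix is 10; q2=one trailing 1
All binary strings ending with 10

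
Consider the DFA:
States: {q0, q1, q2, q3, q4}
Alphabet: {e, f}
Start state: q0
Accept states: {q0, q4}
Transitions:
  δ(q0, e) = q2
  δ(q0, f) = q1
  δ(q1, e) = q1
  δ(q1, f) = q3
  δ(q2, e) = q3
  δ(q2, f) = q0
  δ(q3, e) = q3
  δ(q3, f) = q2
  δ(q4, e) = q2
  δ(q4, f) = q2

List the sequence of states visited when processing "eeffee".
read 'e': q0 → q2
  read 'e': q2 → q3
  read 'f': q3 → q2
  read 'f': q2 → q0
  read 'e': q0 → q2
  read 'e': q2 → q3
q0 -> q2 -> q3 -> q2 -> q0 -> q2 -> q3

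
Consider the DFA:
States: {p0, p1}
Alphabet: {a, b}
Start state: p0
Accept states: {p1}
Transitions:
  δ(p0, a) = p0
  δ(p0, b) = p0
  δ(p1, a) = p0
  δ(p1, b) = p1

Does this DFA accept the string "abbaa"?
Processing string "abbaa":
  p0 --a--> p0
  p0 --b--> p0
  p0 --b--> p0
  p0 --a--> p0
  p0 --a--> p0
Final state: p0
Accept states: {p1}
No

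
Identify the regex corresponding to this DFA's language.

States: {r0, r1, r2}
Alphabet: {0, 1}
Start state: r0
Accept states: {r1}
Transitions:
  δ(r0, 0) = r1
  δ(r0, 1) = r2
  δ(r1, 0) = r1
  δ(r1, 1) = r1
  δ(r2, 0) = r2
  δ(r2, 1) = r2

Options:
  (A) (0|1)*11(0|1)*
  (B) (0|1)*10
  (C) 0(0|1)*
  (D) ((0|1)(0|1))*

Check each option against the DFA on short strings; one disagreement eliminates an option:
  (A) (0|1)*11(0|1)*: on '0' the DFA goes r0 → r1 and accepts (r1 ∈ Accept), but the regex does not match it → eliminate
  (B) (0|1)*10: on '0' the DFA goes r0 → r1 and accepts (r1 ∈ Accept), but the regex does not match it → eliminate
  (C) 0(0|1)*: agrees with the DFA on every string of length ≤ 6
  (D) ((0|1)(0|1))*: on ε the DFA stays in r0 and rejects (r0 ∉ Accept), but the regex matches it → eliminate
Only (C) is consistent with the DFA.
(C) 0(0|1)*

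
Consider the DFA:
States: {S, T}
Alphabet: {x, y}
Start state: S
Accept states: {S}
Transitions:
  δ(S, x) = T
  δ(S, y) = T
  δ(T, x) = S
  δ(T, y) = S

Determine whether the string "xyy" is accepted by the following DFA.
Processing string "xyy":
  S --x--> T
  T --y--> S
  S --y--> T
Final state: T
Accept states: {S}
No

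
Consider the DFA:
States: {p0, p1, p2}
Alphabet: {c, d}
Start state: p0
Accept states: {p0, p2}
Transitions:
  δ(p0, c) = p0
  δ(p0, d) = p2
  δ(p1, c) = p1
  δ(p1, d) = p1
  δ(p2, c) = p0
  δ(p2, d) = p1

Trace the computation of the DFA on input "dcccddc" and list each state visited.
read 'd': p0 → p2
  read 'c': p2 → p0
  read 'c': p0 → p0
  read 'c': p0 → p0
  read 'd': p0 → p2
  read 'd': p2 → p1
  read 'c': p1 → p1
p0 -> p2 -> p0 -> p0 -> p0 -> p2 -> p1 -> p1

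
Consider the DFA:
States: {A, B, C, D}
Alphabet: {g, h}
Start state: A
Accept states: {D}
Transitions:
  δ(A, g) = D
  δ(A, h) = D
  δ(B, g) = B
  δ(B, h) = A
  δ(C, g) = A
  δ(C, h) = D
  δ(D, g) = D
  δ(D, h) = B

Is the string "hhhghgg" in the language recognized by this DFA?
Processing string "hhhghgg":
  A --h--> D
  D --h--> B
  B --h--> A
  A --g--> D
  D --h--> B
  B --g--> B
  B --g--> B
Final state: B
Accept states: {D}
No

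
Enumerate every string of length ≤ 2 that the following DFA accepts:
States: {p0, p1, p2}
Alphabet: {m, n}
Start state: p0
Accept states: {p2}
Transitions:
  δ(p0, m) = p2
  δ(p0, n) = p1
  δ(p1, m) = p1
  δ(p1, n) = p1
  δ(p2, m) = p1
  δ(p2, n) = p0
m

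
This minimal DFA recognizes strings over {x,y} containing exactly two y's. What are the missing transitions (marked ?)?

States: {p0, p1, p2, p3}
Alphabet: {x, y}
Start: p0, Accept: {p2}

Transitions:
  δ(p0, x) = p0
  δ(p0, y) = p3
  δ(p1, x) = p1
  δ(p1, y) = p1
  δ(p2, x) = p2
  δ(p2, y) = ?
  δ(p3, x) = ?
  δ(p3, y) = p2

From the language and accept set, identify what each state tracks — p0: zero y's; p1: ≥ three y's (dead); p2: two y's; p3: one y.
Each missing δ(q, a) is the state matching the new tracked value after reading a.
δ(p2, y) = p1; δ(p3, x) = p3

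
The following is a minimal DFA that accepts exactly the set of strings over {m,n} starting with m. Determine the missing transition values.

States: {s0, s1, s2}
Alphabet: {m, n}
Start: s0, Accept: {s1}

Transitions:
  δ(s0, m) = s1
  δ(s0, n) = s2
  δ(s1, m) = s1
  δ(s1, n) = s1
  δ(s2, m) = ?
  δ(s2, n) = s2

From the language and accept set, identify what each state tracks — s0: no input read; s1: started with m; s2: started with n (dead).
Each missing δ(q, a) is the state matching the new tracked value after reading a.
δ(s2, m) = s2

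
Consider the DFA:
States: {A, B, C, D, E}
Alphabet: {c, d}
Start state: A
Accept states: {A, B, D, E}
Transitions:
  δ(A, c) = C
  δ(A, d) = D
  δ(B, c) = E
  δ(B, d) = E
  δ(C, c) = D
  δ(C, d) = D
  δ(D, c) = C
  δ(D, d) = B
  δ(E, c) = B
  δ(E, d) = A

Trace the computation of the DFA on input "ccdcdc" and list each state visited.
read 'c': A → C
  read 'c': C → D
  read 'd': D → B
  read 'c': B → E
  read 'd': E → A
  read 'c': A → C
A -> C -> D -> B -> E -> A -> C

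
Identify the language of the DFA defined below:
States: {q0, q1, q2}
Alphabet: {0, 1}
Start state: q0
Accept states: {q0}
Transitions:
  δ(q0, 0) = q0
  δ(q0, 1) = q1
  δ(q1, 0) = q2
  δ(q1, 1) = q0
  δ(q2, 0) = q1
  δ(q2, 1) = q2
Testing a few strings:
  '0100' → reject
  '01' → reject
  '010' → reject
  '10' → reject
State roles: q0=value ≡ 0 (mod 3); q1=value ≡ 1 (mod 3); q2=value ≡ 2 (mod 3)
All binary strings representing a multiple of 3 (read in base 2; leading zeros allowed and ε counts as 0)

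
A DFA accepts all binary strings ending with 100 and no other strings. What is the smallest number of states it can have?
By Myhill–Nerode, count the distinguishable equivalence classes: 4 classes — one per longest suffix of the input that is a prefix of '100' (lengths 0 through 3); only the length-3 class is accepting.
4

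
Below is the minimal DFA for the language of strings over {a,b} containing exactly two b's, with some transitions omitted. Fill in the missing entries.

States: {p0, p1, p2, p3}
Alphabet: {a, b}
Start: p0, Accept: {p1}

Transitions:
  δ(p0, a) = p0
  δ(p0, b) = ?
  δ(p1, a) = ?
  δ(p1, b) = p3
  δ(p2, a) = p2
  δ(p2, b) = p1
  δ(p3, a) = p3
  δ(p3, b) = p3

From the language and accept set, identify what each state tracks — p0: zero b's; p1: two b's; p2: one b; p3: ≥ three b's (dead).
Each missing δ(q, a) is the state matching the new tracked value after reading a.
δ(p0, b) = p2; δ(p1, a) = p1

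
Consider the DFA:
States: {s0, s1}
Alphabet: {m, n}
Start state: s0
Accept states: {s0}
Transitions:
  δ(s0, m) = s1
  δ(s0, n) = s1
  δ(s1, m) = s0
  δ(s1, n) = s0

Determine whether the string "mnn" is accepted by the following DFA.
Processing string "mnn":
  s0 --m--> s1
  s1 --n--> s0
  s0 --n--> s1
Final state: s1
Accept states: {s0}
No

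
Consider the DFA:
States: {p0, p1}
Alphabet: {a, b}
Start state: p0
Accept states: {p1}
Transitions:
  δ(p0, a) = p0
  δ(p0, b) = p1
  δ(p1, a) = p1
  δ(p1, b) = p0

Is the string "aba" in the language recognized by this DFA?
Processing string "aba":
  p0 --a--> p0
  p0 --b--> p1
  p1 --a--> p1
Final state: p1
Accept states: {p1}
Yes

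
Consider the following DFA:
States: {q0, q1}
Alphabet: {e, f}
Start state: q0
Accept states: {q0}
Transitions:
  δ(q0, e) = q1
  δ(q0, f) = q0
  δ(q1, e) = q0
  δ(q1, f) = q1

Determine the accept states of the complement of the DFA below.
Complement accept states = All states \ Original accept states
= {q0, q1} \ {q0}
{q1}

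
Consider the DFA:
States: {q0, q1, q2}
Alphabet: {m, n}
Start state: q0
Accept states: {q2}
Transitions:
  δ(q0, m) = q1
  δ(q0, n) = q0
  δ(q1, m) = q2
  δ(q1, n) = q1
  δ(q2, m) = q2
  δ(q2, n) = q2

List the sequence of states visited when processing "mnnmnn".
read 'm': q0 → q1
  read 'n': q1 → q1
  read 'n': q1 → q1
  read 'm': q1 → q2
  read 'n': q2 → q2
  read 'n': q2 → q2
q0 -> q1 -> q1 -> q1 -> q2 -> q2 -> q2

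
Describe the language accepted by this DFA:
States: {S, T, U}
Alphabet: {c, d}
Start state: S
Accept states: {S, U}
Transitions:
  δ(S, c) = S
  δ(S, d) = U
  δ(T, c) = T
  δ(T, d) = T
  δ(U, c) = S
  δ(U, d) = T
Testing a few strings:
  'd' → accept
  'ccc' → accept
  'dc' → accept
  'ddcc' → reject
State roles: S=last symbol not d (ok); T=saw dd (dead); U=last symbol d (ok)
All strings over {c,d} with no two consecutive d's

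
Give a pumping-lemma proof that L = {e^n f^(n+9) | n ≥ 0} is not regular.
Assume L is regular with pumping length p. Idea: pumping the e-block breaks the fixed offset of 9.
Choose s = e^p f^(p+9) ∈ L. By the pumping lemma, s = xyz with |xy| ≤ p, |y| > 0, so y = e^k with k ≥ 1. Then xy²z = e^(p+k) f^(p+9). For this to be in L we would need p+9 = (p+k)+9, i.e. k = 0, contradicting k ≥ 1. So xy²z ∉ L.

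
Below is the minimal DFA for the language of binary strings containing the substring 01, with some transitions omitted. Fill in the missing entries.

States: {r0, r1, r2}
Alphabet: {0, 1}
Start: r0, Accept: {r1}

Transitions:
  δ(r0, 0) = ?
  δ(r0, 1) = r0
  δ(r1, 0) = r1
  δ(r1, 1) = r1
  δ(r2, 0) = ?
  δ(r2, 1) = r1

From the language and accept set, identify what each state tracks — r0: no 0 seen yet; r1: substring 01 seen; r2: seen a 0, waiting for 1.
Each missing δ(q, a) is the state matching the new tracked value after reading a.
δ(r0, 0) = r2; δ(r2, 0) = r2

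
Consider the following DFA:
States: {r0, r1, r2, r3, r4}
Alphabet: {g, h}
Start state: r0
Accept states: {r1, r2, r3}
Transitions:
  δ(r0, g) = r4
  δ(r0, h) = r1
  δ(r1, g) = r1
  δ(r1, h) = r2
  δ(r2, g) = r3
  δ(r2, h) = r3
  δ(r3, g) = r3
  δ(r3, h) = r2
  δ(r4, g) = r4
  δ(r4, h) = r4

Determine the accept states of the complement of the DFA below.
Complement accept states = All states \ Original accept states
= {r0, r1, r2, r3, r4} \ {r1, r2, r3}
{r0, r4}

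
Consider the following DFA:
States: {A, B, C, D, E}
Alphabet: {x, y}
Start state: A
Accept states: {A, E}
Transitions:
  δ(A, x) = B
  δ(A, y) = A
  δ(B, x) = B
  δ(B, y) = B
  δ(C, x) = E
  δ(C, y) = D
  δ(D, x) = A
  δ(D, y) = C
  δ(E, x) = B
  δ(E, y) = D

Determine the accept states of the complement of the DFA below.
Complement accept states = All states \ Original accept states
= {A, B, C, D, E} \ {A, E}
{B, C, D}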